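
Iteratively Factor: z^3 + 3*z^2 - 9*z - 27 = (z + 3)*(z^2 - 9) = (z + 3)^2*(z - 3)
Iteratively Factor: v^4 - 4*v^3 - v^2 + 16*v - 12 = (v - 2)*(v^3 - 2*v^2 - 5*v + 6) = (v - 2)*(v - 1)*(v^2 - v - 6) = (v - 2)*(v - 1)*(v + 2)*(v - 3)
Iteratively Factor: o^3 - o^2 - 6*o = (o + 2)*(o^2 - 3*o) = (o - 3)*(o + 2)*(o)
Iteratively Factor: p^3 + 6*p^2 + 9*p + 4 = (p + 4)*(p^2 + 2*p + 1) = (p + 1)*(p + 4)*(p + 1)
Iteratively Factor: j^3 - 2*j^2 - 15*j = (j + 3)*(j^2 - 5*j) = (j - 5)*(j + 3)*(j)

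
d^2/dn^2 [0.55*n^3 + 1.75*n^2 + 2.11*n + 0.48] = 3.3*n + 3.5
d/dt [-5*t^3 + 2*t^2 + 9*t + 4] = -15*t^2 + 4*t + 9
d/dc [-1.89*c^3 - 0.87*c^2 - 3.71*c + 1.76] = -5.67*c^2 - 1.74*c - 3.71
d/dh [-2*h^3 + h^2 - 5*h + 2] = -6*h^2 + 2*h - 5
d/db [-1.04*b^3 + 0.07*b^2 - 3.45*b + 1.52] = -3.12*b^2 + 0.14*b - 3.45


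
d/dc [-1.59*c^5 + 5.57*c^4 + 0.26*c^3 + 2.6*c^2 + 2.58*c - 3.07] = -7.95*c^4 + 22.28*c^3 + 0.78*c^2 + 5.2*c + 2.58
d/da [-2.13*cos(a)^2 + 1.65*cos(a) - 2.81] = (4.26*cos(a) - 1.65)*sin(a)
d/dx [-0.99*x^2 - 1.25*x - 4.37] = -1.98*x - 1.25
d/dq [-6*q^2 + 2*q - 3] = 2 - 12*q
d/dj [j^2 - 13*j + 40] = 2*j - 13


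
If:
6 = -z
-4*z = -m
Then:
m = -24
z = -6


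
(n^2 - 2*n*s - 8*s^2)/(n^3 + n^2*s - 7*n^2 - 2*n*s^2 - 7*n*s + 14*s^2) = (-n + 4*s)/(-n^2 + n*s + 7*n - 7*s)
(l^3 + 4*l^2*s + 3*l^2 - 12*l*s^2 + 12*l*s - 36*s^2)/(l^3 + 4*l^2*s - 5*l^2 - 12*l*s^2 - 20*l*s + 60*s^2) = (l + 3)/(l - 5)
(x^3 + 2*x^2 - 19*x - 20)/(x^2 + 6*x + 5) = x - 4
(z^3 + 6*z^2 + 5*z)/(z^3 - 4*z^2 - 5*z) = (z + 5)/(z - 5)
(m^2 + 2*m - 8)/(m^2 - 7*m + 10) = (m + 4)/(m - 5)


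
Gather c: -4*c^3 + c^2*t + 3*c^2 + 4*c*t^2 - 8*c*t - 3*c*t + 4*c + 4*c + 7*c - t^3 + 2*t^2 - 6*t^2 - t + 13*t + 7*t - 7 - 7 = -4*c^3 + c^2*(t + 3) + c*(4*t^2 - 11*t + 15) - t^3 - 4*t^2 + 19*t - 14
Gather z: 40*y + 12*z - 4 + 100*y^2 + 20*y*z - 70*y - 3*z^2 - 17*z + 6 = 100*y^2 - 30*y - 3*z^2 + z*(20*y - 5) + 2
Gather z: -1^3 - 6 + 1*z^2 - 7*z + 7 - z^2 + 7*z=0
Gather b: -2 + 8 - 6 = 0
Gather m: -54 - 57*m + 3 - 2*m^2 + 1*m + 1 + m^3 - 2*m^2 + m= m^3 - 4*m^2 - 55*m - 50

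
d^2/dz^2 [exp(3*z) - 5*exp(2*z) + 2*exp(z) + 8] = (9*exp(2*z) - 20*exp(z) + 2)*exp(z)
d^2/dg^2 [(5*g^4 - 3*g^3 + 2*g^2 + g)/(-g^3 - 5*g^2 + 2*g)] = 2*(-152*g^3 + 165*g^2 - 87*g - 35)/(g^6 + 15*g^5 + 69*g^4 + 65*g^3 - 138*g^2 + 60*g - 8)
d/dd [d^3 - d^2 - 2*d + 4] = 3*d^2 - 2*d - 2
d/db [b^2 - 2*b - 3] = 2*b - 2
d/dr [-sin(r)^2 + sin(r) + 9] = -sin(2*r) + cos(r)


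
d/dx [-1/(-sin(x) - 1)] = -cos(x)/(sin(x) + 1)^2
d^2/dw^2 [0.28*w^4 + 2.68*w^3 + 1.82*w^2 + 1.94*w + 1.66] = 3.36*w^2 + 16.08*w + 3.64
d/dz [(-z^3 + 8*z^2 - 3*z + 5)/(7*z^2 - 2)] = (-7*z^4 + 27*z^2 - 102*z + 6)/(49*z^4 - 28*z^2 + 4)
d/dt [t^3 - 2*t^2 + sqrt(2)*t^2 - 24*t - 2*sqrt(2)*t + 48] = 3*t^2 - 4*t + 2*sqrt(2)*t - 24 - 2*sqrt(2)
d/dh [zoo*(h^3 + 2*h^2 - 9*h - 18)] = zoo*(h^2 + h + 1)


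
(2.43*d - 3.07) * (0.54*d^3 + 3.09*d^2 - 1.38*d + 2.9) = 1.3122*d^4 + 5.8509*d^3 - 12.8397*d^2 + 11.2836*d - 8.903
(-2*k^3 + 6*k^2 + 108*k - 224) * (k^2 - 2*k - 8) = -2*k^5 + 10*k^4 + 112*k^3 - 488*k^2 - 416*k + 1792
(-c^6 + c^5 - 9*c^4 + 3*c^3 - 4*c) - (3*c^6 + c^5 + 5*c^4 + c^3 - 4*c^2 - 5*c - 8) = -4*c^6 - 14*c^4 + 2*c^3 + 4*c^2 + c + 8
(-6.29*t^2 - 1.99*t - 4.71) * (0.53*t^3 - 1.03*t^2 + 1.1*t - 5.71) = -3.3337*t^5 + 5.424*t^4 - 7.3656*t^3 + 38.5782*t^2 + 6.1819*t + 26.8941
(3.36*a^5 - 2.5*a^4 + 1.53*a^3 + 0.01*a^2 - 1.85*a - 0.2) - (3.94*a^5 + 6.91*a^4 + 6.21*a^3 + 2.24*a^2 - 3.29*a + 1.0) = -0.58*a^5 - 9.41*a^4 - 4.68*a^3 - 2.23*a^2 + 1.44*a - 1.2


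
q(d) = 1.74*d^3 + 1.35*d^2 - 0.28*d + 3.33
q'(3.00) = 54.80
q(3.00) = 61.62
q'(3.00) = 54.80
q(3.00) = 61.62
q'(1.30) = 12.05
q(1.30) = 9.07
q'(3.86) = 87.92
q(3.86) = 122.44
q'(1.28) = 11.73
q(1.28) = 8.83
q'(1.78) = 21.07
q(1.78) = 16.92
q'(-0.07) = -0.44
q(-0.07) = 3.36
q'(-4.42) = 89.77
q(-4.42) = -119.31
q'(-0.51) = -0.30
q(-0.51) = 3.59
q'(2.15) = 29.65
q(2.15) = 26.26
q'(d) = 5.22*d^2 + 2.7*d - 0.28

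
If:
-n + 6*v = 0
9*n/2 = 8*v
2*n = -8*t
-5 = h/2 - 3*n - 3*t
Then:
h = -10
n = 0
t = 0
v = 0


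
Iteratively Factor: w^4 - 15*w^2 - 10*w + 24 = (w + 2)*(w^3 - 2*w^2 - 11*w + 12) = (w - 1)*(w + 2)*(w^2 - w - 12) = (w - 4)*(w - 1)*(w + 2)*(w + 3)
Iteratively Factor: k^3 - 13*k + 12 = (k - 3)*(k^2 + 3*k - 4) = (k - 3)*(k + 4)*(k - 1)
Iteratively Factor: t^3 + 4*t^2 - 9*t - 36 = (t + 4)*(t^2 - 9) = (t + 3)*(t + 4)*(t - 3)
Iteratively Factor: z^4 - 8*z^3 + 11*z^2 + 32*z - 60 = (z - 2)*(z^3 - 6*z^2 - z + 30) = (z - 2)*(z + 2)*(z^2 - 8*z + 15) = (z - 3)*(z - 2)*(z + 2)*(z - 5)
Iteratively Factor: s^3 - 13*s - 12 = (s + 1)*(s^2 - s - 12) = (s + 1)*(s + 3)*(s - 4)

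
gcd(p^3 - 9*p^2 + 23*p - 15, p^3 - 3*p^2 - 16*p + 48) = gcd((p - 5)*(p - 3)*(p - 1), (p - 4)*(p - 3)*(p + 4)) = p - 3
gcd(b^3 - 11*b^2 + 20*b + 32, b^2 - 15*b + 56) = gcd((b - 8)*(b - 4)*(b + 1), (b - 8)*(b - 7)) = b - 8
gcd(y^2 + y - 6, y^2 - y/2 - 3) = y - 2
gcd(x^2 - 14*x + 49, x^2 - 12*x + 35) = x - 7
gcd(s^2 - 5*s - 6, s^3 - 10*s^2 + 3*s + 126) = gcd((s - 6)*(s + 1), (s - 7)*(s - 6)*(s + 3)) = s - 6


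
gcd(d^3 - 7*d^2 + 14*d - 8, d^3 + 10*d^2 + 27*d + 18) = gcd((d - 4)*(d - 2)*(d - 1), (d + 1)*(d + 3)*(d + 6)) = 1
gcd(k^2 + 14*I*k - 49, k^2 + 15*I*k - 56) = k + 7*I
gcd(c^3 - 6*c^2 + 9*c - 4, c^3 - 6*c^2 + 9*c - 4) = c^3 - 6*c^2 + 9*c - 4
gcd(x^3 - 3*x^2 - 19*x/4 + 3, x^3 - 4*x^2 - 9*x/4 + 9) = x^2 - 5*x/2 - 6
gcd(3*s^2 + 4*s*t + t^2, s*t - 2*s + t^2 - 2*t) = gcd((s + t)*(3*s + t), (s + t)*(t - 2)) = s + t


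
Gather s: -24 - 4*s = -4*s - 24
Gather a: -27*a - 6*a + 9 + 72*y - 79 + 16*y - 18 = -33*a + 88*y - 88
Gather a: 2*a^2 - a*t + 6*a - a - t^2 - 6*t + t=2*a^2 + a*(5 - t) - t^2 - 5*t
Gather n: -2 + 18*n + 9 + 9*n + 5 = 27*n + 12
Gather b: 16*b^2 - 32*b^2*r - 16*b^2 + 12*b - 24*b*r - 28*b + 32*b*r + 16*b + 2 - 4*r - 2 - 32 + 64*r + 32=-32*b^2*r + 8*b*r + 60*r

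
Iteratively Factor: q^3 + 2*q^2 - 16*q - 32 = (q + 4)*(q^2 - 2*q - 8) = (q + 2)*(q + 4)*(q - 4)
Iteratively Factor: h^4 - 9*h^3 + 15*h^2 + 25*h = (h + 1)*(h^3 - 10*h^2 + 25*h) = h*(h + 1)*(h^2 - 10*h + 25) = h*(h - 5)*(h + 1)*(h - 5)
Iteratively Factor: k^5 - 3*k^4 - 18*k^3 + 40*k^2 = (k + 4)*(k^4 - 7*k^3 + 10*k^2) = k*(k + 4)*(k^3 - 7*k^2 + 10*k) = k*(k - 5)*(k + 4)*(k^2 - 2*k) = k^2*(k - 5)*(k + 4)*(k - 2)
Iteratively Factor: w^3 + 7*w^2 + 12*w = (w + 3)*(w^2 + 4*w) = w*(w + 3)*(w + 4)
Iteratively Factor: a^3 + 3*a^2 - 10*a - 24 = (a + 2)*(a^2 + a - 12) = (a - 3)*(a + 2)*(a + 4)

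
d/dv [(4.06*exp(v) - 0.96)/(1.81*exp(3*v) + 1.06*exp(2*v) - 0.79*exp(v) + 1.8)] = (-14.6972*exp(3*v) + 0.9092*exp(2*v) + 2.0352*exp(v) + 6.5496)*exp(v)/(3.2761*exp(6*v) + 3.8372*exp(5*v) - 1.7362*exp(4*v) + 4.8412*exp(3*v) + 4.4401*exp(2*v) - 2.844*exp(v) + 3.24)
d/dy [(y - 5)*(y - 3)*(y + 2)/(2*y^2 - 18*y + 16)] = (y^4 - 18*y^3 + 79*y^2 - 156*y + 262)/(2*(y^4 - 18*y^3 + 97*y^2 - 144*y + 64))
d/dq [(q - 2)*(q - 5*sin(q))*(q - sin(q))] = (2 - q)*(q - 5*sin(q))*(cos(q) - 1) + (2 - q)*(q - sin(q))*(5*cos(q) - 1) + (q - 5*sin(q))*(q - sin(q))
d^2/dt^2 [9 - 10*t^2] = -20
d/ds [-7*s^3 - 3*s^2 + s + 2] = -21*s^2 - 6*s + 1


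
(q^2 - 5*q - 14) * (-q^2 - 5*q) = -q^4 + 39*q^2 + 70*q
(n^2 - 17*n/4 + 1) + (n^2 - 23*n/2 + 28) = 2*n^2 - 63*n/4 + 29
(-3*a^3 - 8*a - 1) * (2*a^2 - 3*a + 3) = -6*a^5 + 9*a^4 - 25*a^3 + 22*a^2 - 21*a - 3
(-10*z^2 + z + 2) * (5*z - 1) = -50*z^3 + 15*z^2 + 9*z - 2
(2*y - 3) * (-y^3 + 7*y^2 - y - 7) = -2*y^4 + 17*y^3 - 23*y^2 - 11*y + 21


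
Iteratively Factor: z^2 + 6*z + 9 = (z + 3)*(z + 3)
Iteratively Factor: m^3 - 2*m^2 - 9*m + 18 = (m + 3)*(m^2 - 5*m + 6) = (m - 2)*(m + 3)*(m - 3)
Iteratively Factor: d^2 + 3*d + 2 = (d + 2)*(d + 1)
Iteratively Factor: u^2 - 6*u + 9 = (u - 3)*(u - 3)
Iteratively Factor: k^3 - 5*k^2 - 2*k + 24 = (k - 4)*(k^2 - k - 6) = (k - 4)*(k + 2)*(k - 3)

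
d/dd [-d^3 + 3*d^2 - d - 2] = -3*d^2 + 6*d - 1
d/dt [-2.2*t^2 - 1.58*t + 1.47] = -4.4*t - 1.58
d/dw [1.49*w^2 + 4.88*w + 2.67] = 2.98*w + 4.88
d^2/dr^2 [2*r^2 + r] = 4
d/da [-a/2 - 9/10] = -1/2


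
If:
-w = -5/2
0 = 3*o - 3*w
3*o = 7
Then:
No Solution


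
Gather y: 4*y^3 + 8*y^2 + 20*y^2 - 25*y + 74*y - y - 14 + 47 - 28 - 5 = 4*y^3 + 28*y^2 + 48*y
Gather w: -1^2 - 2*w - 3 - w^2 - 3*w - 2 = -w^2 - 5*w - 6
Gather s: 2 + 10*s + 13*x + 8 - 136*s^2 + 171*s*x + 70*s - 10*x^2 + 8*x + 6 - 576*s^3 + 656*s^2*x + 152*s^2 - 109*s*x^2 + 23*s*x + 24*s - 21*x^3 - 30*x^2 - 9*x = -576*s^3 + s^2*(656*x + 16) + s*(-109*x^2 + 194*x + 104) - 21*x^3 - 40*x^2 + 12*x + 16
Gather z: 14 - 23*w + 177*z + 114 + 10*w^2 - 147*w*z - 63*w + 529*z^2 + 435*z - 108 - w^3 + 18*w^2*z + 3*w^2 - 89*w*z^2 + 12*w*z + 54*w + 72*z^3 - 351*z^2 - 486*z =-w^3 + 13*w^2 - 32*w + 72*z^3 + z^2*(178 - 89*w) + z*(18*w^2 - 135*w + 126) + 20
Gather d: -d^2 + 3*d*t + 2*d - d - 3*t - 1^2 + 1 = -d^2 + d*(3*t + 1) - 3*t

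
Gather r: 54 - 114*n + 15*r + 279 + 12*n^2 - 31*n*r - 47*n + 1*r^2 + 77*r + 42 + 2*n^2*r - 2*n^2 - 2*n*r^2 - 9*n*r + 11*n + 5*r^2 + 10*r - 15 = 10*n^2 - 150*n + r^2*(6 - 2*n) + r*(2*n^2 - 40*n + 102) + 360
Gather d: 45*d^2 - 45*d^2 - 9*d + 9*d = 0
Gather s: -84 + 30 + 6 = -48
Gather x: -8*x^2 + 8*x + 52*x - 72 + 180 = -8*x^2 + 60*x + 108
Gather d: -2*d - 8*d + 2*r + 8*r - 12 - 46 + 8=-10*d + 10*r - 50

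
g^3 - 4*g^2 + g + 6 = (g - 3)*(g - 2)*(g + 1)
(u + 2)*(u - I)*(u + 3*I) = u^3 + 2*u^2 + 2*I*u^2 + 3*u + 4*I*u + 6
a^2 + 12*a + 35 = (a + 5)*(a + 7)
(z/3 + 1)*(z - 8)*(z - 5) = z^3/3 - 10*z^2/3 + z/3 + 40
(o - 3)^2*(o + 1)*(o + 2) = o^4 - 3*o^3 - 7*o^2 + 15*o + 18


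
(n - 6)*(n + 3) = n^2 - 3*n - 18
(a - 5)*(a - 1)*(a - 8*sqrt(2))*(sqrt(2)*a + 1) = sqrt(2)*a^4 - 15*a^3 - 6*sqrt(2)*a^3 - 3*sqrt(2)*a^2 + 90*a^2 - 75*a + 48*sqrt(2)*a - 40*sqrt(2)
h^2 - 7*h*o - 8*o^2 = (h - 8*o)*(h + o)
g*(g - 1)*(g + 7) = g^3 + 6*g^2 - 7*g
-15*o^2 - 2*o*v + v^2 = (-5*o + v)*(3*o + v)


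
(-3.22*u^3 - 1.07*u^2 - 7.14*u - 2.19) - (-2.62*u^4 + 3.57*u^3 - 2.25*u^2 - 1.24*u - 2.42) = 2.62*u^4 - 6.79*u^3 + 1.18*u^2 - 5.9*u + 0.23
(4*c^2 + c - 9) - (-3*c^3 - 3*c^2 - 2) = 3*c^3 + 7*c^2 + c - 7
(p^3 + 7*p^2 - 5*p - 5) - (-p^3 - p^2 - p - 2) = 2*p^3 + 8*p^2 - 4*p - 3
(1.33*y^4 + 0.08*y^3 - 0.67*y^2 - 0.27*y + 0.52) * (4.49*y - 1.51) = 5.9717*y^5 - 1.6491*y^4 - 3.1291*y^3 - 0.2006*y^2 + 2.7425*y - 0.7852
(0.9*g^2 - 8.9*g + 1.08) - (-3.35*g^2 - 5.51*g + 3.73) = 4.25*g^2 - 3.39*g - 2.65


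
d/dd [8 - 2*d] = -2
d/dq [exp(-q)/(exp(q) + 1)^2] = (-3*exp(q) - 1)*exp(-q)/(exp(q) + 1)^3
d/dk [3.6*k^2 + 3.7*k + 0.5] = 7.2*k + 3.7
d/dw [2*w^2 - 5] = 4*w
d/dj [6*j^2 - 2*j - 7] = 12*j - 2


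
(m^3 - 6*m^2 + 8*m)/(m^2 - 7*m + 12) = m*(m - 2)/(m - 3)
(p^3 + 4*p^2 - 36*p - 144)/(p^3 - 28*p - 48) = (p + 6)/(p + 2)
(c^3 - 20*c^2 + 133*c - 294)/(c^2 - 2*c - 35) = (c^2 - 13*c + 42)/(c + 5)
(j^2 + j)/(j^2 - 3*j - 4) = j/(j - 4)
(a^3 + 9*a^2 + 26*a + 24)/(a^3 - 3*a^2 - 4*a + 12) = (a^2 + 7*a + 12)/(a^2 - 5*a + 6)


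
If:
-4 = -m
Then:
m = 4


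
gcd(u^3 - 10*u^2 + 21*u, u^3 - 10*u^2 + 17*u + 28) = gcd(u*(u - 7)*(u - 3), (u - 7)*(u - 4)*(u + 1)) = u - 7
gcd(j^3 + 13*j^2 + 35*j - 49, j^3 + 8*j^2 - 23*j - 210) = j + 7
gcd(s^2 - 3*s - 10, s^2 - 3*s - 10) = s^2 - 3*s - 10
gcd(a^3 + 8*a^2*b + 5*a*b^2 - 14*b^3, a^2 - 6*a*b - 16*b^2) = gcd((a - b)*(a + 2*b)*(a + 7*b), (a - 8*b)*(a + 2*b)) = a + 2*b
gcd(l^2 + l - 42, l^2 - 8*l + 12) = l - 6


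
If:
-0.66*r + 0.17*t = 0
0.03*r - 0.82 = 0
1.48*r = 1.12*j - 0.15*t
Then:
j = 50.33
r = 27.33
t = 106.12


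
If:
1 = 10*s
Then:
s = 1/10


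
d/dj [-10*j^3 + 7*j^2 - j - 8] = -30*j^2 + 14*j - 1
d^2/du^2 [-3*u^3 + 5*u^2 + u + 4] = 10 - 18*u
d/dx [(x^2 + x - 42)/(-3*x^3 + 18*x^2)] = (x + 14)/(3*x^3)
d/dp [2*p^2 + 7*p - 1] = 4*p + 7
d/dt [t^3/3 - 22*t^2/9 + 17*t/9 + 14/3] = t^2 - 44*t/9 + 17/9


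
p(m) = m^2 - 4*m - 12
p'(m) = 2*m - 4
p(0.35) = -13.28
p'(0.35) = -3.30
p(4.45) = -10.00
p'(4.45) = 4.90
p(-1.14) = -6.14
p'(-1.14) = -6.28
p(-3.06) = 9.60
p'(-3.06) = -10.12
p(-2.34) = 2.84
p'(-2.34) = -8.68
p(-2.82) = 7.23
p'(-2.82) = -9.64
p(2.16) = -15.97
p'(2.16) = 0.32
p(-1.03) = -6.82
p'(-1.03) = -6.06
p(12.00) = 84.00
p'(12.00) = 20.00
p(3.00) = -15.00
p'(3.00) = 2.00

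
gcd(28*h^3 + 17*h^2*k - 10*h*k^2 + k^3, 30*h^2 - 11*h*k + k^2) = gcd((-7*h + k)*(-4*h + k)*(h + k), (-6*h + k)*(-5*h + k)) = 1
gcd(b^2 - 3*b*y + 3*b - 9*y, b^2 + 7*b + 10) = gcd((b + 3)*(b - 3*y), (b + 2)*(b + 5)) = 1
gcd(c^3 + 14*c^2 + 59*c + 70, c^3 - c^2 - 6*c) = c + 2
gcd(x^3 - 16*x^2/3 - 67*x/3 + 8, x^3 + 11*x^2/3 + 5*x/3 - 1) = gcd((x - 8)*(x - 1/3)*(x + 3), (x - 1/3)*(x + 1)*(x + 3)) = x^2 + 8*x/3 - 1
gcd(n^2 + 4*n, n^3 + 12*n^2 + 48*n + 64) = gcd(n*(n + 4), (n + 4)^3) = n + 4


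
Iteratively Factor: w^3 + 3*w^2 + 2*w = (w + 2)*(w^2 + w) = w*(w + 2)*(w + 1)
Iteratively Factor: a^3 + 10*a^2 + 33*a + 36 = (a + 4)*(a^2 + 6*a + 9) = (a + 3)*(a + 4)*(a + 3)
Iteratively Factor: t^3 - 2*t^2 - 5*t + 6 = (t - 1)*(t^2 - t - 6) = (t - 3)*(t - 1)*(t + 2)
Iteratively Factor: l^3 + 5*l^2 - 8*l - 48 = (l + 4)*(l^2 + l - 12) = (l - 3)*(l + 4)*(l + 4)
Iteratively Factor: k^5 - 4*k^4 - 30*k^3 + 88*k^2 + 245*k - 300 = (k + 4)*(k^4 - 8*k^3 + 2*k^2 + 80*k - 75) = (k - 5)*(k + 4)*(k^3 - 3*k^2 - 13*k + 15) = (k - 5)^2*(k + 4)*(k^2 + 2*k - 3) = (k - 5)^2*(k - 1)*(k + 4)*(k + 3)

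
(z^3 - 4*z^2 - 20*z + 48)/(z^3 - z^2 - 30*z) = (z^2 + 2*z - 8)/(z*(z + 5))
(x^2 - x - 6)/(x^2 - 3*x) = (x + 2)/x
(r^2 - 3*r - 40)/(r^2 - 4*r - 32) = (r + 5)/(r + 4)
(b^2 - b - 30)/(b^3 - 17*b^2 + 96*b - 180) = (b + 5)/(b^2 - 11*b + 30)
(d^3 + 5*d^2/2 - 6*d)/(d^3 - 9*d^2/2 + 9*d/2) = (d + 4)/(d - 3)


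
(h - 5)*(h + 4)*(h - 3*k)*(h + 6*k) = h^4 + 3*h^3*k - h^3 - 18*h^2*k^2 - 3*h^2*k - 20*h^2 + 18*h*k^2 - 60*h*k + 360*k^2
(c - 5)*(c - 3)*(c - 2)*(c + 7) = c^4 - 3*c^3 - 39*c^2 + 187*c - 210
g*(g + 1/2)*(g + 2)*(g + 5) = g^4 + 15*g^3/2 + 27*g^2/2 + 5*g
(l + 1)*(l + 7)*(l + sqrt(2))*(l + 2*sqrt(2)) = l^4 + 3*sqrt(2)*l^3 + 8*l^3 + 11*l^2 + 24*sqrt(2)*l^2 + 21*sqrt(2)*l + 32*l + 28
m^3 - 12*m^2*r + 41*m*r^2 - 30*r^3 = (m - 6*r)*(m - 5*r)*(m - r)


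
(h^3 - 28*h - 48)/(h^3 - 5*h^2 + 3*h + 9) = (h^3 - 28*h - 48)/(h^3 - 5*h^2 + 3*h + 9)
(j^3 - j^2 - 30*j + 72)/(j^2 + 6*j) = j - 7 + 12/j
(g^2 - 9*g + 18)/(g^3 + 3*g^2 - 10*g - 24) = (g - 6)/(g^2 + 6*g + 8)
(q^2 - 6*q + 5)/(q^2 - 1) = (q - 5)/(q + 1)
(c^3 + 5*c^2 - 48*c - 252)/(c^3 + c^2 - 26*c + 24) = (c^2 - c - 42)/(c^2 - 5*c + 4)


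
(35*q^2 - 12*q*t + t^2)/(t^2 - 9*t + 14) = (35*q^2 - 12*q*t + t^2)/(t^2 - 9*t + 14)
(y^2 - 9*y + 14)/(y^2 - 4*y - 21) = (y - 2)/(y + 3)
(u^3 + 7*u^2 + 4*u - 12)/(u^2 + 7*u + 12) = (u^3 + 7*u^2 + 4*u - 12)/(u^2 + 7*u + 12)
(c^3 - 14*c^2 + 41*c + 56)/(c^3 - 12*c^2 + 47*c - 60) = (c^3 - 14*c^2 + 41*c + 56)/(c^3 - 12*c^2 + 47*c - 60)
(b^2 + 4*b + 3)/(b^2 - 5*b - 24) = (b + 1)/(b - 8)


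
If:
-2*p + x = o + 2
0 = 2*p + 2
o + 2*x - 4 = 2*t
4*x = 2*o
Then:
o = 0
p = -1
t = -2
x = 0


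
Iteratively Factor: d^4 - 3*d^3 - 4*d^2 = (d)*(d^3 - 3*d^2 - 4*d) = d*(d + 1)*(d^2 - 4*d) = d^2*(d + 1)*(d - 4)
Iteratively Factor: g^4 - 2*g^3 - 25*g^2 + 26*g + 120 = (g - 5)*(g^3 + 3*g^2 - 10*g - 24) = (g - 5)*(g + 2)*(g^2 + g - 12) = (g - 5)*(g + 2)*(g + 4)*(g - 3)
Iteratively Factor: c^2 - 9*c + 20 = (c - 4)*(c - 5)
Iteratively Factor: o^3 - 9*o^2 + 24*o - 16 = (o - 4)*(o^2 - 5*o + 4) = (o - 4)*(o - 1)*(o - 4)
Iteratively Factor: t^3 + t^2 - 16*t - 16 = (t + 4)*(t^2 - 3*t - 4) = (t - 4)*(t + 4)*(t + 1)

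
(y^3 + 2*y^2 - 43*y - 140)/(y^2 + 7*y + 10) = (y^2 - 3*y - 28)/(y + 2)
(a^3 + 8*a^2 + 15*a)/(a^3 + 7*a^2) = (a^2 + 8*a + 15)/(a*(a + 7))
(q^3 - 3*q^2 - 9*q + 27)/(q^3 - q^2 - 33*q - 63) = (q^2 - 6*q + 9)/(q^2 - 4*q - 21)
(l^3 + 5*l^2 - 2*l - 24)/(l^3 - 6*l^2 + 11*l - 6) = (l^2 + 7*l + 12)/(l^2 - 4*l + 3)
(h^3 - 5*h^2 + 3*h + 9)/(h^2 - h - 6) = (h^2 - 2*h - 3)/(h + 2)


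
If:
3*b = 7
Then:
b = 7/3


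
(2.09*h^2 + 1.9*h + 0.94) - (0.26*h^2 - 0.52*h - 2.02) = 1.83*h^2 + 2.42*h + 2.96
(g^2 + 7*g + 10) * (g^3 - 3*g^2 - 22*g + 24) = g^5 + 4*g^4 - 33*g^3 - 160*g^2 - 52*g + 240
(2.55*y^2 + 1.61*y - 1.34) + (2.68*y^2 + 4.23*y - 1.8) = 5.23*y^2 + 5.84*y - 3.14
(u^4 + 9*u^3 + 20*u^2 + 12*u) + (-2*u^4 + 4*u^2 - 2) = -u^4 + 9*u^3 + 24*u^2 + 12*u - 2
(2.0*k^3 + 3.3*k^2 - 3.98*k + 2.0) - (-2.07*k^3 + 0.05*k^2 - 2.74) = 4.07*k^3 + 3.25*k^2 - 3.98*k + 4.74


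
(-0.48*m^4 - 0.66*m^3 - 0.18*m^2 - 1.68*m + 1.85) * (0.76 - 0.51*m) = 0.2448*m^5 - 0.0282*m^4 - 0.4098*m^3 + 0.72*m^2 - 2.2203*m + 1.406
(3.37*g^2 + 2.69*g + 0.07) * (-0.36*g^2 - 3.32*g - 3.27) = -1.2132*g^4 - 12.1568*g^3 - 19.9759*g^2 - 9.0287*g - 0.2289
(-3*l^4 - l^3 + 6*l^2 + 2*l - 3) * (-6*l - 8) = 18*l^5 + 30*l^4 - 28*l^3 - 60*l^2 + 2*l + 24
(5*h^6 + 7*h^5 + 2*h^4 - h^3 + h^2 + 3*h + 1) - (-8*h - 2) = 5*h^6 + 7*h^5 + 2*h^4 - h^3 + h^2 + 11*h + 3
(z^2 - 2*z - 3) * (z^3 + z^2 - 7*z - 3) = z^5 - z^4 - 12*z^3 + 8*z^2 + 27*z + 9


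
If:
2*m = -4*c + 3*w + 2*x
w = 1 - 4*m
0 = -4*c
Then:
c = 0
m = x/7 + 3/14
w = 1/7 - 4*x/7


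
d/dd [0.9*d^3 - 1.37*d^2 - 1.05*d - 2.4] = 2.7*d^2 - 2.74*d - 1.05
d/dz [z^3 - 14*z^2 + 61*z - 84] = 3*z^2 - 28*z + 61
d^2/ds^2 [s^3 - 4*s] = 6*s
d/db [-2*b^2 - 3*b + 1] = -4*b - 3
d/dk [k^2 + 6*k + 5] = 2*k + 6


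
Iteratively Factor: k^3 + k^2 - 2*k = (k - 1)*(k^2 + 2*k) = k*(k - 1)*(k + 2)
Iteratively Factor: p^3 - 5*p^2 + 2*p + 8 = (p - 2)*(p^2 - 3*p - 4) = (p - 2)*(p + 1)*(p - 4)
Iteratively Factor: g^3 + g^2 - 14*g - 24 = (g + 2)*(g^2 - g - 12) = (g - 4)*(g + 2)*(g + 3)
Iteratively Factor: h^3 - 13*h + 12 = (h - 3)*(h^2 + 3*h - 4) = (h - 3)*(h - 1)*(h + 4)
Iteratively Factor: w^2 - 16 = (w + 4)*(w - 4)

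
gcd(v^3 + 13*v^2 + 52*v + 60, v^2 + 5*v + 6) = v + 2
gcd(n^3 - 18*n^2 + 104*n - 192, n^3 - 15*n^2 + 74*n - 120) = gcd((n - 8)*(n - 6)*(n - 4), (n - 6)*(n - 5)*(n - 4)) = n^2 - 10*n + 24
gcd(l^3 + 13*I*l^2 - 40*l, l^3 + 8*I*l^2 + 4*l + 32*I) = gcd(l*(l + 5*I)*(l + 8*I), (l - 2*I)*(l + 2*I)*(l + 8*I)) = l + 8*I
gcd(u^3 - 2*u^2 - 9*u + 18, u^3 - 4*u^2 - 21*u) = u + 3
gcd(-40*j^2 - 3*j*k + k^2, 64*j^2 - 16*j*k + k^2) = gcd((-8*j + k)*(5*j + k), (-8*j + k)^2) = 8*j - k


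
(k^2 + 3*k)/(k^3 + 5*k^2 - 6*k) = (k + 3)/(k^2 + 5*k - 6)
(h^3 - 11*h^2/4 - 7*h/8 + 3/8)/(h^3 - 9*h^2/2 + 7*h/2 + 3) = (h - 1/4)/(h - 2)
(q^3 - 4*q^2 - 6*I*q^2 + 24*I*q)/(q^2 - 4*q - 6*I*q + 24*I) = q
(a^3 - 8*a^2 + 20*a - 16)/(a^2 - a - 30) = (-a^3 + 8*a^2 - 20*a + 16)/(-a^2 + a + 30)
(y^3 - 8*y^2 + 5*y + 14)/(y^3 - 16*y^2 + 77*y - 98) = (y + 1)/(y - 7)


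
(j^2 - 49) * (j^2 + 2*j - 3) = j^4 + 2*j^3 - 52*j^2 - 98*j + 147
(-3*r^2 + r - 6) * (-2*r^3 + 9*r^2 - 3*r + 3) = 6*r^5 - 29*r^4 + 30*r^3 - 66*r^2 + 21*r - 18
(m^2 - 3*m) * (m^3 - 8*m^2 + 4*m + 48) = m^5 - 11*m^4 + 28*m^3 + 36*m^2 - 144*m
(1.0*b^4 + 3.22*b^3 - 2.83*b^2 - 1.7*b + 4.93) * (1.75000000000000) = 1.75*b^4 + 5.635*b^3 - 4.9525*b^2 - 2.975*b + 8.6275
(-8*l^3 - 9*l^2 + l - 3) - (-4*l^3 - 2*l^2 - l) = -4*l^3 - 7*l^2 + 2*l - 3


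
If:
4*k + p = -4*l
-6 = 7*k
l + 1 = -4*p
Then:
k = -6/7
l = 103/105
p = -52/105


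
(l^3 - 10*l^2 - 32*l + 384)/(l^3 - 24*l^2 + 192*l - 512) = (l + 6)/(l - 8)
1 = 1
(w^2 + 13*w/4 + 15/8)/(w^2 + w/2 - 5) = (w + 3/4)/(w - 2)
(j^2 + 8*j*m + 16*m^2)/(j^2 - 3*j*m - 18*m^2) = (j^2 + 8*j*m + 16*m^2)/(j^2 - 3*j*m - 18*m^2)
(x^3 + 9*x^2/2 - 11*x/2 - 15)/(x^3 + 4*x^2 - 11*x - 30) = (x^2 - x/2 - 3)/(x^2 - x - 6)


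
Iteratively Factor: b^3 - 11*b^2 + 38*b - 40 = (b - 4)*(b^2 - 7*b + 10) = (b - 5)*(b - 4)*(b - 2)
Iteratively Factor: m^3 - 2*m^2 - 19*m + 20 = (m - 5)*(m^2 + 3*m - 4) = (m - 5)*(m + 4)*(m - 1)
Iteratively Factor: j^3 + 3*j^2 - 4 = (j + 2)*(j^2 + j - 2) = (j - 1)*(j + 2)*(j + 2)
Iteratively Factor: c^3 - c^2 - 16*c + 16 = (c + 4)*(c^2 - 5*c + 4) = (c - 1)*(c + 4)*(c - 4)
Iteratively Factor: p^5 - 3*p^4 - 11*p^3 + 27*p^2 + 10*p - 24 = (p - 1)*(p^4 - 2*p^3 - 13*p^2 + 14*p + 24) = (p - 1)*(p + 1)*(p^3 - 3*p^2 - 10*p + 24) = (p - 2)*(p - 1)*(p + 1)*(p^2 - p - 12) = (p - 4)*(p - 2)*(p - 1)*(p + 1)*(p + 3)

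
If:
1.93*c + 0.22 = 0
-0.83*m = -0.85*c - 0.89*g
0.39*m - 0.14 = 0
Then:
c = -0.11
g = 0.44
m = 0.36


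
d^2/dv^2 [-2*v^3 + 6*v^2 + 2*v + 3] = 12 - 12*v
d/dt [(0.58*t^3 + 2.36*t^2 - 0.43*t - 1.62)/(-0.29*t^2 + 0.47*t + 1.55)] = (-0.1682*t^4 + 0.5452*t^3 + 3.6815*t^2 + 6.3764*t + 0.0949)/(0.0841*t^4 - 0.2726*t^3 - 0.6781*t^2 + 1.457*t + 2.4025)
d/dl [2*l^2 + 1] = 4*l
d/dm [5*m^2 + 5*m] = 10*m + 5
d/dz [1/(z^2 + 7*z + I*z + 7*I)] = (-2*z - 7 - I)/(z^2 + 7*z + I*z + 7*I)^2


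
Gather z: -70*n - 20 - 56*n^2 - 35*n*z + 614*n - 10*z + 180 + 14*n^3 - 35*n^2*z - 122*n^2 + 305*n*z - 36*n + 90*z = 14*n^3 - 178*n^2 + 508*n + z*(-35*n^2 + 270*n + 80) + 160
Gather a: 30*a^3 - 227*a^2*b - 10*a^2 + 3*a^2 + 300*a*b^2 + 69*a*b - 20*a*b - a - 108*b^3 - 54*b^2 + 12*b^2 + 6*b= 30*a^3 + a^2*(-227*b - 7) + a*(300*b^2 + 49*b - 1) - 108*b^3 - 42*b^2 + 6*b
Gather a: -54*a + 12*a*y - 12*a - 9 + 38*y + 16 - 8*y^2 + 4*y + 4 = a*(12*y - 66) - 8*y^2 + 42*y + 11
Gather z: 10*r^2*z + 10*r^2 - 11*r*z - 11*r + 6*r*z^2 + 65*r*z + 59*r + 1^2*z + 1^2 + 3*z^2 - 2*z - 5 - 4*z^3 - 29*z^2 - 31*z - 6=10*r^2 + 48*r - 4*z^3 + z^2*(6*r - 26) + z*(10*r^2 + 54*r - 32) - 10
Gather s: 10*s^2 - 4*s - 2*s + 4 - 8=10*s^2 - 6*s - 4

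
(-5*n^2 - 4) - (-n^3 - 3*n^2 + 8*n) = n^3 - 2*n^2 - 8*n - 4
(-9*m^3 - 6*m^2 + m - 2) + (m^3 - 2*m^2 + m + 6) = -8*m^3 - 8*m^2 + 2*m + 4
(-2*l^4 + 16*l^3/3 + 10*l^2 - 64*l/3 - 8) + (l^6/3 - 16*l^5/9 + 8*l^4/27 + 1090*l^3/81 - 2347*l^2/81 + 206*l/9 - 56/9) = l^6/3 - 16*l^5/9 - 46*l^4/27 + 1522*l^3/81 - 1537*l^2/81 + 14*l/9 - 128/9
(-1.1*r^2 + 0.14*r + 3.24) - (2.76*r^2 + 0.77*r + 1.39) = -3.86*r^2 - 0.63*r + 1.85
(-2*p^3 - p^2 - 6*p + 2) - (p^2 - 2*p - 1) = -2*p^3 - 2*p^2 - 4*p + 3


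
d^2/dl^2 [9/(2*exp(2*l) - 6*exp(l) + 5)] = 18*((3 - 4*exp(l))*(2*exp(2*l) - 6*exp(l) + 5) + 4*(2*exp(l) - 3)^2*exp(l))*exp(l)/(2*exp(2*l) - 6*exp(l) + 5)^3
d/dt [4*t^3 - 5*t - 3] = 12*t^2 - 5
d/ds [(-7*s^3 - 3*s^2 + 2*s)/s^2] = -7 - 2/s^2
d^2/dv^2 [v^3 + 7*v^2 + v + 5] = 6*v + 14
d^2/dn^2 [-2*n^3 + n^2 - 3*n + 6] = 2 - 12*n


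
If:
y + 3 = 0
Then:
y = -3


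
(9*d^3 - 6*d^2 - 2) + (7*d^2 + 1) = 9*d^3 + d^2 - 1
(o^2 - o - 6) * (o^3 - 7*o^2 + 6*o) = o^5 - 8*o^4 + 7*o^3 + 36*o^2 - 36*o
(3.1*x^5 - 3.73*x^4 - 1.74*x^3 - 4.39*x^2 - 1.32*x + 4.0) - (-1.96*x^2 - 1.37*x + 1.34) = 3.1*x^5 - 3.73*x^4 - 1.74*x^3 - 2.43*x^2 + 0.05*x + 2.66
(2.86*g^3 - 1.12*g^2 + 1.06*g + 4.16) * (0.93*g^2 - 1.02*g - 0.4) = 2.6598*g^5 - 3.9588*g^4 + 0.9842*g^3 + 3.2356*g^2 - 4.6672*g - 1.664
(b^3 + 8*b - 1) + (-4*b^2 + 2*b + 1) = b^3 - 4*b^2 + 10*b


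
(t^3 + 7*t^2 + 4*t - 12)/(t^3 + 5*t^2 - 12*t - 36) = (t - 1)/(t - 3)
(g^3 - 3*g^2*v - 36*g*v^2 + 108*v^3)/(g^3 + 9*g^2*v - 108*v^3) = (g - 6*v)/(g + 6*v)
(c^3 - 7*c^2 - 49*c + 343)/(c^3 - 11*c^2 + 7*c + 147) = (c + 7)/(c + 3)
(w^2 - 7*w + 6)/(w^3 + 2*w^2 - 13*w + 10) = (w - 6)/(w^2 + 3*w - 10)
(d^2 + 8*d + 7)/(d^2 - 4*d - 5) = (d + 7)/(d - 5)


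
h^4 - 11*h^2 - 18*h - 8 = (h - 4)*(h + 1)^2*(h + 2)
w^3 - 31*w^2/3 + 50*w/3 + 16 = (w - 8)*(w - 3)*(w + 2/3)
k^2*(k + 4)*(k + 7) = k^4 + 11*k^3 + 28*k^2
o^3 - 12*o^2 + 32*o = o*(o - 8)*(o - 4)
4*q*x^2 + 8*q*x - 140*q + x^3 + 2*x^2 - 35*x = (4*q + x)*(x - 5)*(x + 7)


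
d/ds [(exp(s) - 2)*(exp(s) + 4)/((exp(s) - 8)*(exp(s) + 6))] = 4*(-exp(2*s) - 20*exp(s) - 28)*exp(s)/(exp(4*s) - 4*exp(3*s) - 92*exp(2*s) + 192*exp(s) + 2304)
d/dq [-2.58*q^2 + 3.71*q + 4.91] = 3.71 - 5.16*q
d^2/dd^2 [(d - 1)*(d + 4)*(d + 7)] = 6*d + 20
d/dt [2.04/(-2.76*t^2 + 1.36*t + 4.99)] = (11.2608*t - 2.7744)/(-2.76*t^2 + 1.36*t + 4.99)^2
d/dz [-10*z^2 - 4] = -20*z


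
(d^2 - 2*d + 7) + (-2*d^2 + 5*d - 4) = -d^2 + 3*d + 3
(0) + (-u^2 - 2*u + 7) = -u^2 - 2*u + 7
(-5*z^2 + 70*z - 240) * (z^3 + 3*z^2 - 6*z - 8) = -5*z^5 + 55*z^4 - 1100*z^2 + 880*z + 1920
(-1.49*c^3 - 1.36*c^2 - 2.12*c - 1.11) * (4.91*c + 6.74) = -7.3159*c^4 - 16.7202*c^3 - 19.5756*c^2 - 19.7389*c - 7.4814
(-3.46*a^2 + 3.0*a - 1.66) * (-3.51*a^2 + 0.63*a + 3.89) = 12.1446*a^4 - 12.7098*a^3 - 5.7428*a^2 + 10.6242*a - 6.4574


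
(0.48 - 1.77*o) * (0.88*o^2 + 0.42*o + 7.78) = -1.5576*o^3 - 0.321*o^2 - 13.569*o + 3.7344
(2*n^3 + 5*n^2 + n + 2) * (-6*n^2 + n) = -12*n^5 - 28*n^4 - n^3 - 11*n^2 + 2*n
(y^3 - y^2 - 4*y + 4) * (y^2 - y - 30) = y^5 - 2*y^4 - 33*y^3 + 38*y^2 + 116*y - 120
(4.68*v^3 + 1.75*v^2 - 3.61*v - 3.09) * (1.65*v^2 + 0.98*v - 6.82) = 7.722*v^5 + 7.4739*v^4 - 36.1591*v^3 - 20.5713*v^2 + 21.592*v + 21.0738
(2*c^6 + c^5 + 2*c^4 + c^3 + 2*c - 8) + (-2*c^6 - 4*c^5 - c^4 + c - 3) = -3*c^5 + c^4 + c^3 + 3*c - 11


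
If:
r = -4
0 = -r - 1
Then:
No Solution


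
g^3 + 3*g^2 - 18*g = g*(g - 3)*(g + 6)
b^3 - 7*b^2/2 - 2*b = b*(b - 4)*(b + 1/2)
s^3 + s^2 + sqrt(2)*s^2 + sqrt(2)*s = s*(s + 1)*(s + sqrt(2))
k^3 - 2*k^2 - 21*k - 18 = (k - 6)*(k + 1)*(k + 3)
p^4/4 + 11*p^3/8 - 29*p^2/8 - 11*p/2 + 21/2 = (p/4 + 1/2)*(p - 2)*(p - 3/2)*(p + 7)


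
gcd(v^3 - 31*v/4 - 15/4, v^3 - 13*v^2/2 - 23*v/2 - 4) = v + 1/2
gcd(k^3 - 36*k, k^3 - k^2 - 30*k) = k^2 - 6*k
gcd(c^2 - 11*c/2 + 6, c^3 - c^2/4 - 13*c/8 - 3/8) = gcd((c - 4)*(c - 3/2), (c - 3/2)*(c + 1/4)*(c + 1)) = c - 3/2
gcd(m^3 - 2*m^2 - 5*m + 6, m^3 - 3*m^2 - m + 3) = m^2 - 4*m + 3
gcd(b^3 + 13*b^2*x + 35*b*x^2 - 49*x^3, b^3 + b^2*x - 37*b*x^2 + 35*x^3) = -b^2 - 6*b*x + 7*x^2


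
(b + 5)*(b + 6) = b^2 + 11*b + 30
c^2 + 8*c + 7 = (c + 1)*(c + 7)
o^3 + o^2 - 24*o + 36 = (o - 3)*(o - 2)*(o + 6)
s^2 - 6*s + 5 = (s - 5)*(s - 1)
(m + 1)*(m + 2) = m^2 + 3*m + 2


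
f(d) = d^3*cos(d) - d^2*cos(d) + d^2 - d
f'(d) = -d^3*sin(d) + d^2*sin(d) + 3*d^2*cos(d) - 2*d*cos(d) + 2*d - 1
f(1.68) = 0.93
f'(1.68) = -0.10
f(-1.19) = 1.45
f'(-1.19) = -3.80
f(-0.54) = 0.45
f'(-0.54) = -0.63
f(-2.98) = 46.74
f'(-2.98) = -44.82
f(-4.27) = 63.64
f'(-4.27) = 50.22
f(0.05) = -0.05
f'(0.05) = -0.99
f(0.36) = -0.31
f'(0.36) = -0.56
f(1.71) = 0.93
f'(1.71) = -0.38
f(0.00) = 0.00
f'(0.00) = -1.00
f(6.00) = 202.83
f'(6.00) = 153.47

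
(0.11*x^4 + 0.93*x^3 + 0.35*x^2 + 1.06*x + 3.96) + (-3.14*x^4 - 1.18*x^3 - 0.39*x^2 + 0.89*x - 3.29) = -3.03*x^4 - 0.25*x^3 - 0.04*x^2 + 1.95*x + 0.67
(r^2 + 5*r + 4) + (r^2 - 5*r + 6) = 2*r^2 + 10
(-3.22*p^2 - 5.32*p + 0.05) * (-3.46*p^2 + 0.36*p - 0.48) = 11.1412*p^4 + 17.248*p^3 - 0.5426*p^2 + 2.5716*p - 0.024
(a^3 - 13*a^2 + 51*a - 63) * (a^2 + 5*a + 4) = a^5 - 8*a^4 - 10*a^3 + 140*a^2 - 111*a - 252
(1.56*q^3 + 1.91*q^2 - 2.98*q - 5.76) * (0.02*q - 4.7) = 0.0312*q^4 - 7.2938*q^3 - 9.0366*q^2 + 13.8908*q + 27.072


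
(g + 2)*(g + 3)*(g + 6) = g^3 + 11*g^2 + 36*g + 36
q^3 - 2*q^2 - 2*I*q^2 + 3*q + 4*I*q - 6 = (q - 2)*(q - 3*I)*(q + I)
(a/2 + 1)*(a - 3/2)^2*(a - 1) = a^4/2 - a^3 - 11*a^2/8 + 33*a/8 - 9/4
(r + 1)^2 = r^2 + 2*r + 1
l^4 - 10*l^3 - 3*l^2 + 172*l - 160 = (l - 8)*(l - 5)*(l - 1)*(l + 4)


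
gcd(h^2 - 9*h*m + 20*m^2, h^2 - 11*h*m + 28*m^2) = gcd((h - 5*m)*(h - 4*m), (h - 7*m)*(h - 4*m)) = h - 4*m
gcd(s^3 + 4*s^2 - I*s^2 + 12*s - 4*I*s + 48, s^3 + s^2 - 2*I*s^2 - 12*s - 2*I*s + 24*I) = s + 4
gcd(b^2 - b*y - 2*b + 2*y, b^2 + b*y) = 1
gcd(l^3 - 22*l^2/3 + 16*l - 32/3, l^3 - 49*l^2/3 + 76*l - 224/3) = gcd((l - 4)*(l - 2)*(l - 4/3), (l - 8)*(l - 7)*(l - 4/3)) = l - 4/3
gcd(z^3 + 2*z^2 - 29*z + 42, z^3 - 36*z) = 1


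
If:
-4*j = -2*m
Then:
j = m/2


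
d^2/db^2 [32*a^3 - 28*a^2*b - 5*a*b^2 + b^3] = -10*a + 6*b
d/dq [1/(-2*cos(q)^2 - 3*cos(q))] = -(4*cos(q) + 3)*sin(q)/((2*cos(q) + 3)^2*cos(q)^2)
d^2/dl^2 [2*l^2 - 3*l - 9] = 4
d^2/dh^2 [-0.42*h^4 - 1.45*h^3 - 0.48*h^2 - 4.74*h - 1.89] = -5.04*h^2 - 8.7*h - 0.96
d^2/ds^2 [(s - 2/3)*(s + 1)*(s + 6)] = 6*s + 38/3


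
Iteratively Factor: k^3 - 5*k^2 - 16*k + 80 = (k + 4)*(k^2 - 9*k + 20) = (k - 5)*(k + 4)*(k - 4)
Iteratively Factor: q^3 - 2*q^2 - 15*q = (q + 3)*(q^2 - 5*q) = q*(q + 3)*(q - 5)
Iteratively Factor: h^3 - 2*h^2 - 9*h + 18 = (h - 2)*(h^2 - 9) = (h - 2)*(h + 3)*(h - 3)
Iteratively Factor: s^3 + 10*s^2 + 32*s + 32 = (s + 2)*(s^2 + 8*s + 16) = (s + 2)*(s + 4)*(s + 4)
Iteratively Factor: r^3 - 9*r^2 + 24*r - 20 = (r - 5)*(r^2 - 4*r + 4) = (r - 5)*(r - 2)*(r - 2)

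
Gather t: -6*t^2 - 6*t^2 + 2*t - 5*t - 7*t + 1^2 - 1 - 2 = -12*t^2 - 10*t - 2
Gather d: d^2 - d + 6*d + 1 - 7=d^2 + 5*d - 6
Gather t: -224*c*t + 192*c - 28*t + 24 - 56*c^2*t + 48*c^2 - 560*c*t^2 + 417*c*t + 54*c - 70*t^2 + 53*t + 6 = 48*c^2 + 246*c + t^2*(-560*c - 70) + t*(-56*c^2 + 193*c + 25) + 30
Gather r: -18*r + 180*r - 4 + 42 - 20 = 162*r + 18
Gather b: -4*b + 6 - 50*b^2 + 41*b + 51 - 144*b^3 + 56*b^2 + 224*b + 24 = -144*b^3 + 6*b^2 + 261*b + 81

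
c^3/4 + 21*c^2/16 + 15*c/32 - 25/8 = (c/4 + 1)*(c - 5/4)*(c + 5/2)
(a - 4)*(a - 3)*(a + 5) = a^3 - 2*a^2 - 23*a + 60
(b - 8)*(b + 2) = b^2 - 6*b - 16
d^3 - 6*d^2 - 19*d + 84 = (d - 7)*(d - 3)*(d + 4)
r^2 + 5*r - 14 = (r - 2)*(r + 7)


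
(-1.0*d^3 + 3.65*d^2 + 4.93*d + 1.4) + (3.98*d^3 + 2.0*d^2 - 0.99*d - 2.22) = 2.98*d^3 + 5.65*d^2 + 3.94*d - 0.82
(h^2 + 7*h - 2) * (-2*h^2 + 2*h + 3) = -2*h^4 - 12*h^3 + 21*h^2 + 17*h - 6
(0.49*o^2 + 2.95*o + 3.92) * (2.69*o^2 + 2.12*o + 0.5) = 1.3181*o^4 + 8.9743*o^3 + 17.0438*o^2 + 9.7854*o + 1.96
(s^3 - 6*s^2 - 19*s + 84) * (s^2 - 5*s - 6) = s^5 - 11*s^4 + 5*s^3 + 215*s^2 - 306*s - 504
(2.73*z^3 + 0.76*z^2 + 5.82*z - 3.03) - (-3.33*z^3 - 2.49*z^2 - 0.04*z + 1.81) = 6.06*z^3 + 3.25*z^2 + 5.86*z - 4.84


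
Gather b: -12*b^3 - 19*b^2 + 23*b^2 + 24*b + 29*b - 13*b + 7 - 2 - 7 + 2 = -12*b^3 + 4*b^2 + 40*b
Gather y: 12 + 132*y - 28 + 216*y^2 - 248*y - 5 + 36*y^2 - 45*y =252*y^2 - 161*y - 21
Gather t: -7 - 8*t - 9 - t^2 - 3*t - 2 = -t^2 - 11*t - 18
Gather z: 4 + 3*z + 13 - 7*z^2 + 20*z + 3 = -7*z^2 + 23*z + 20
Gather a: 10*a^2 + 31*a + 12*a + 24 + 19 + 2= 10*a^2 + 43*a + 45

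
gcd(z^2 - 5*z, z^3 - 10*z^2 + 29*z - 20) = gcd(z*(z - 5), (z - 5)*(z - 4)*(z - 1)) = z - 5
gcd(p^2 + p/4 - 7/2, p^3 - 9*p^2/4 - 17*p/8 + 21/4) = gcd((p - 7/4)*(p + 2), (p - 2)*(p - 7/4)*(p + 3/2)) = p - 7/4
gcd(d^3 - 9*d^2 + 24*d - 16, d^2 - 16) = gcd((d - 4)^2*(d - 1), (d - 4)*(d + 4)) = d - 4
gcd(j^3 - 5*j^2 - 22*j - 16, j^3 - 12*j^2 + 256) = j - 8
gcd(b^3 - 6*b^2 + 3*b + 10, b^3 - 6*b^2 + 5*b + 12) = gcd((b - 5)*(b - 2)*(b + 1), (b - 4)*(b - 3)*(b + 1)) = b + 1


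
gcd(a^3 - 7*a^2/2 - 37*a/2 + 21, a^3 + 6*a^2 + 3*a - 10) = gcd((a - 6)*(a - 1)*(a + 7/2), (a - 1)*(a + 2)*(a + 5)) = a - 1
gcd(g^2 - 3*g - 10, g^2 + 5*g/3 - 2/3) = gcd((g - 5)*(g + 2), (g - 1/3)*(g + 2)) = g + 2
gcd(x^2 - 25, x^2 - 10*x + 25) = x - 5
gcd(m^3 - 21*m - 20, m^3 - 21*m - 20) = m^3 - 21*m - 20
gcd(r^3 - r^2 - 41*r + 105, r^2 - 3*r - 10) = r - 5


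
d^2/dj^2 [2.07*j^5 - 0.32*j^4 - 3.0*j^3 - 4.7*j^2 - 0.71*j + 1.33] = 41.4*j^3 - 3.84*j^2 - 18.0*j - 9.4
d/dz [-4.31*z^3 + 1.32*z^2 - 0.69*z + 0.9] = -12.93*z^2 + 2.64*z - 0.69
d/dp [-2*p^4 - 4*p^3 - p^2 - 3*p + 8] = -8*p^3 - 12*p^2 - 2*p - 3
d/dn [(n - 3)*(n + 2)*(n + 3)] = 3*n^2 + 4*n - 9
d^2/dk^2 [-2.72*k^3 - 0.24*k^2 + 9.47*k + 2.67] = -16.32*k - 0.48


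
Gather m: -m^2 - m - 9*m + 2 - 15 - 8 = -m^2 - 10*m - 21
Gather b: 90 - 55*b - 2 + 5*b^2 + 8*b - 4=5*b^2 - 47*b + 84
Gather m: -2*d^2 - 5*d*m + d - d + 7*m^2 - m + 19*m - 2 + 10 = -2*d^2 + 7*m^2 + m*(18 - 5*d) + 8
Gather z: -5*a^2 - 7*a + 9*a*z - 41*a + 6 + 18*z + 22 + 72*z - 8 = -5*a^2 - 48*a + z*(9*a + 90) + 20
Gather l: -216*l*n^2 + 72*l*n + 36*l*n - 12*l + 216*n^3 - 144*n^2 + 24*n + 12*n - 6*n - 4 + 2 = l*(-216*n^2 + 108*n - 12) + 216*n^3 - 144*n^2 + 30*n - 2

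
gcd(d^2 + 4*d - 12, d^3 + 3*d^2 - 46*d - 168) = d + 6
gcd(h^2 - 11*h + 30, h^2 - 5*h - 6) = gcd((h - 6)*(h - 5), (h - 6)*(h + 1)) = h - 6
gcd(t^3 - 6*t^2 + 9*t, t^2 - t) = t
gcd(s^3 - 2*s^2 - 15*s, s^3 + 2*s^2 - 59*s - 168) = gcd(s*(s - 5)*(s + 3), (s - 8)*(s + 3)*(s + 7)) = s + 3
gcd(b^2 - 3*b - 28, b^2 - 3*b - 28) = b^2 - 3*b - 28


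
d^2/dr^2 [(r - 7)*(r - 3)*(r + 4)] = 6*r - 12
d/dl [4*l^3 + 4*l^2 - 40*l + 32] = 12*l^2 + 8*l - 40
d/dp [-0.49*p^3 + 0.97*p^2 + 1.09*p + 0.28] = -1.47*p^2 + 1.94*p + 1.09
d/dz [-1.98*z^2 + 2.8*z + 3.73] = 2.8 - 3.96*z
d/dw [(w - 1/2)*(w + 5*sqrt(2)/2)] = 2*w - 1/2 + 5*sqrt(2)/2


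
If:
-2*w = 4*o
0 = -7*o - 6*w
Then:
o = 0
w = 0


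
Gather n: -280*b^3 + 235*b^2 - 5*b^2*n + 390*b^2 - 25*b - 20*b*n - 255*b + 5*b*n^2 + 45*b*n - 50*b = -280*b^3 + 625*b^2 + 5*b*n^2 - 330*b + n*(-5*b^2 + 25*b)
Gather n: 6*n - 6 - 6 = 6*n - 12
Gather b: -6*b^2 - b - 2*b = -6*b^2 - 3*b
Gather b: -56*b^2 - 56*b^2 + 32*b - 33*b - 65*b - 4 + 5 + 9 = -112*b^2 - 66*b + 10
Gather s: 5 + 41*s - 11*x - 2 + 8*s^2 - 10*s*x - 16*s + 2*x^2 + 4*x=8*s^2 + s*(25 - 10*x) + 2*x^2 - 7*x + 3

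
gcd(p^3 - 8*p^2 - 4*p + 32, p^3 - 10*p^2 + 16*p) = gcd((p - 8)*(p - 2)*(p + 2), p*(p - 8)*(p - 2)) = p^2 - 10*p + 16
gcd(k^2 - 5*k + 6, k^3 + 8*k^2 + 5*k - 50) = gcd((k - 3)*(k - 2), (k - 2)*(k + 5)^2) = k - 2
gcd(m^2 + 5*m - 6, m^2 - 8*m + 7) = m - 1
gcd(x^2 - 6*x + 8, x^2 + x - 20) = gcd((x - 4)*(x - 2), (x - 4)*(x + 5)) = x - 4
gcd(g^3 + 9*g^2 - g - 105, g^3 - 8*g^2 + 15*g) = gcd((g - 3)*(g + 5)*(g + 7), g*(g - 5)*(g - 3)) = g - 3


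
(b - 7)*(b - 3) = b^2 - 10*b + 21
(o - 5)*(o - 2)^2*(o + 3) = o^4 - 6*o^3 - 3*o^2 + 52*o - 60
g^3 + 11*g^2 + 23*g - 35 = (g - 1)*(g + 5)*(g + 7)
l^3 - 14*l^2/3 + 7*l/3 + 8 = (l - 3)*(l - 8/3)*(l + 1)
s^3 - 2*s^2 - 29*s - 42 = (s - 7)*(s + 2)*(s + 3)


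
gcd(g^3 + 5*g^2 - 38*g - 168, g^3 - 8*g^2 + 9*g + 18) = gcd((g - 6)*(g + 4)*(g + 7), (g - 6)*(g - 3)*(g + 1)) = g - 6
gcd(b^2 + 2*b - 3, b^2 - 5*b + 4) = b - 1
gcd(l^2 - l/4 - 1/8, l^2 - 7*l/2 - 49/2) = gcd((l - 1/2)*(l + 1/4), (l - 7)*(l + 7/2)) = 1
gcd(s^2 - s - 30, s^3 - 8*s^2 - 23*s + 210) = s^2 - s - 30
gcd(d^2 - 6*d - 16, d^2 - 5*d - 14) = d + 2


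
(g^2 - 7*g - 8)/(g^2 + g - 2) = (g^2 - 7*g - 8)/(g^2 + g - 2)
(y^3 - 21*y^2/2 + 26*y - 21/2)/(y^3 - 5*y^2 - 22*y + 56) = (2*y^2 - 7*y + 3)/(2*(y^2 + 2*y - 8))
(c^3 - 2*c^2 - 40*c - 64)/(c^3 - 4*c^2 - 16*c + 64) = (c^2 - 6*c - 16)/(c^2 - 8*c + 16)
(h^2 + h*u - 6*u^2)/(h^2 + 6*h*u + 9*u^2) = (h - 2*u)/(h + 3*u)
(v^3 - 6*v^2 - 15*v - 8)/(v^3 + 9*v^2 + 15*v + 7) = (v - 8)/(v + 7)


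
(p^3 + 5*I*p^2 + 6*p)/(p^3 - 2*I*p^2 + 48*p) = (p - I)/(p - 8*I)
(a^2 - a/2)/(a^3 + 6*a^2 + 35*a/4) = 2*(2*a - 1)/(4*a^2 + 24*a + 35)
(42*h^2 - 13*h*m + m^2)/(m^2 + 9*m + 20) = (42*h^2 - 13*h*m + m^2)/(m^2 + 9*m + 20)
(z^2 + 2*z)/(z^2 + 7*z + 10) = z/(z + 5)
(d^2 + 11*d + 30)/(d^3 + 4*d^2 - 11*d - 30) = (d + 6)/(d^2 - d - 6)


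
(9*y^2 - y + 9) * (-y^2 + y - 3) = -9*y^4 + 10*y^3 - 37*y^2 + 12*y - 27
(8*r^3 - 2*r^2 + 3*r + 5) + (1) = 8*r^3 - 2*r^2 + 3*r + 6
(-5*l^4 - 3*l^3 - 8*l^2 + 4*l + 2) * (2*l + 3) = -10*l^5 - 21*l^4 - 25*l^3 - 16*l^2 + 16*l + 6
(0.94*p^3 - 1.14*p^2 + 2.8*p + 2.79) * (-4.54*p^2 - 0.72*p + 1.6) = -4.2676*p^5 + 4.4988*p^4 - 10.3872*p^3 - 16.5066*p^2 + 2.4712*p + 4.464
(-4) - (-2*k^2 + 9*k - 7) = 2*k^2 - 9*k + 3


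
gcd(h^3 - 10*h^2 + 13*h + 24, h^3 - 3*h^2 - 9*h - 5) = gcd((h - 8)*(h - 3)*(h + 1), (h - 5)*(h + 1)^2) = h + 1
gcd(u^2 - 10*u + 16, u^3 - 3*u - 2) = u - 2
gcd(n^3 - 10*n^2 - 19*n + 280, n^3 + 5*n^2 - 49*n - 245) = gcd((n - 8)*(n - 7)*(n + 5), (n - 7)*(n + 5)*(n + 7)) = n^2 - 2*n - 35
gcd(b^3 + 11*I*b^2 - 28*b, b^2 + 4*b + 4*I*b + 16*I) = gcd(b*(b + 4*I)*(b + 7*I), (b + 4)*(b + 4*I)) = b + 4*I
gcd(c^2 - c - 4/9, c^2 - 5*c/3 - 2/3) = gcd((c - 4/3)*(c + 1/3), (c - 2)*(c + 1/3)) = c + 1/3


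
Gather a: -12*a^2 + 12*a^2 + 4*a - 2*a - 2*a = 0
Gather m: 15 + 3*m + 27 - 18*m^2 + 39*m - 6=-18*m^2 + 42*m + 36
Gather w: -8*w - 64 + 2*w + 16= -6*w - 48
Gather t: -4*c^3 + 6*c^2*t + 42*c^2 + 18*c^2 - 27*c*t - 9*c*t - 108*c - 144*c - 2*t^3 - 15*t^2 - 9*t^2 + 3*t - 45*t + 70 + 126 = -4*c^3 + 60*c^2 - 252*c - 2*t^3 - 24*t^2 + t*(6*c^2 - 36*c - 42) + 196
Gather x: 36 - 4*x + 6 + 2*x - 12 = 30 - 2*x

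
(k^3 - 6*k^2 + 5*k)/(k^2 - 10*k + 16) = k*(k^2 - 6*k + 5)/(k^2 - 10*k + 16)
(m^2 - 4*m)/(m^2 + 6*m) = (m - 4)/(m + 6)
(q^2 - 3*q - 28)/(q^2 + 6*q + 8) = (q - 7)/(q + 2)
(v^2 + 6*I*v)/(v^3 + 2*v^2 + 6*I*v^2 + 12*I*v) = 1/(v + 2)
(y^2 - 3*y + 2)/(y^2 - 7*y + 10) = (y - 1)/(y - 5)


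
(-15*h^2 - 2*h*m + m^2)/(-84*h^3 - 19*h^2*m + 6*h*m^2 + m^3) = (5*h - m)/(28*h^2 - 3*h*m - m^2)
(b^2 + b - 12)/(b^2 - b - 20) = (b - 3)/(b - 5)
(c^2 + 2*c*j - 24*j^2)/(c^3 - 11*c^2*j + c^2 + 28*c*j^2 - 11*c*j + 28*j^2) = (c + 6*j)/(c^2 - 7*c*j + c - 7*j)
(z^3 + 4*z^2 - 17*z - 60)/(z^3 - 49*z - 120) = (z - 4)/(z - 8)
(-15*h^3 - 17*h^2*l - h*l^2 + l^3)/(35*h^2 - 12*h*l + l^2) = (-3*h^2 - 4*h*l - l^2)/(7*h - l)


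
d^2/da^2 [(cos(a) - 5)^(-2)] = 2*(-5*cos(a) - cos(2*a) + 2)/(cos(a) - 5)^4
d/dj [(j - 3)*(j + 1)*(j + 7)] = 3*j^2 + 10*j - 17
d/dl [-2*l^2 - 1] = -4*l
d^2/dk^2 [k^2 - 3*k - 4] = 2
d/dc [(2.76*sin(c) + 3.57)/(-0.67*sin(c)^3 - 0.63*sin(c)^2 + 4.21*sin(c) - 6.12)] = (3.6984*sin(c)^3 + 8.9145*sin(c)^2 + 4.4982*sin(c) - 31.9209)*cos(c)/(0.4489*sin(c)^6 + 0.8442*sin(c)^5 - 5.2445*sin(c)^4 + 2.8962*sin(c)^3 + 25.4353*sin(c)^2 - 51.5304*sin(c) + 37.4544)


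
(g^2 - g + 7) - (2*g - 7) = g^2 - 3*g + 14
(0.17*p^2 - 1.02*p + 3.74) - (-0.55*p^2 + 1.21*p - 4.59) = 0.72*p^2 - 2.23*p + 8.33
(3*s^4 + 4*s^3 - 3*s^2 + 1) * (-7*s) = -21*s^5 - 28*s^4 + 21*s^3 - 7*s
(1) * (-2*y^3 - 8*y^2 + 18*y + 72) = -2*y^3 - 8*y^2 + 18*y + 72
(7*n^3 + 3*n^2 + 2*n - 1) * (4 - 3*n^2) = -21*n^5 - 9*n^4 + 22*n^3 + 15*n^2 + 8*n - 4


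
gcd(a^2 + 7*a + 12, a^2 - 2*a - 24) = a + 4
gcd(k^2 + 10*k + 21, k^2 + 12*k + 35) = k + 7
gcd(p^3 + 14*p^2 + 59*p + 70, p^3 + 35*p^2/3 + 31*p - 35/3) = p^2 + 12*p + 35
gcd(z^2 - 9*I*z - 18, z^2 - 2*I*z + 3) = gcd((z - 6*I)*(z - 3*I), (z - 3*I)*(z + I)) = z - 3*I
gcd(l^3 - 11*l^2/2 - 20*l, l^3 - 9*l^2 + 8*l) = l^2 - 8*l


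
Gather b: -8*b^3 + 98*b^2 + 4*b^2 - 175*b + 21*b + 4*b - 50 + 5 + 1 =-8*b^3 + 102*b^2 - 150*b - 44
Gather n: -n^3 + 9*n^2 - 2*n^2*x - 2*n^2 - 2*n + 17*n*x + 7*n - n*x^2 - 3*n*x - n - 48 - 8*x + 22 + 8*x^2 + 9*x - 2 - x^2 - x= -n^3 + n^2*(7 - 2*x) + n*(-x^2 + 14*x + 4) + 7*x^2 - 28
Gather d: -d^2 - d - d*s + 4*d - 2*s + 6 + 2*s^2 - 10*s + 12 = -d^2 + d*(3 - s) + 2*s^2 - 12*s + 18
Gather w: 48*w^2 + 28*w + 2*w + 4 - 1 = 48*w^2 + 30*w + 3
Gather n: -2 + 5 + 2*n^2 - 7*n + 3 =2*n^2 - 7*n + 6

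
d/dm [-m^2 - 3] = -2*m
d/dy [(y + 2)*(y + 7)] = 2*y + 9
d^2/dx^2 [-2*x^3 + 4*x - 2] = -12*x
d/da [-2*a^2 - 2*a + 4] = -4*a - 2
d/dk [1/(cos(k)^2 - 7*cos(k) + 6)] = (2*cos(k) - 7)*sin(k)/(cos(k)^2 - 7*cos(k) + 6)^2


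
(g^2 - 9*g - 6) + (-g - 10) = g^2 - 10*g - 16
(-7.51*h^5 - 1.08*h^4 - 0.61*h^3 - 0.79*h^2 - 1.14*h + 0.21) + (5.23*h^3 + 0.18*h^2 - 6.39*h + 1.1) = -7.51*h^5 - 1.08*h^4 + 4.62*h^3 - 0.61*h^2 - 7.53*h + 1.31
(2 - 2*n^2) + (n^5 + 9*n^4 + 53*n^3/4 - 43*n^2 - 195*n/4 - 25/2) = n^5 + 9*n^4 + 53*n^3/4 - 45*n^2 - 195*n/4 - 21/2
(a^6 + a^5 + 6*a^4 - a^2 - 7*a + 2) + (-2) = a^6 + a^5 + 6*a^4 - a^2 - 7*a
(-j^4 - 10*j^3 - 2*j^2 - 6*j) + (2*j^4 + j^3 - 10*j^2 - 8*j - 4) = j^4 - 9*j^3 - 12*j^2 - 14*j - 4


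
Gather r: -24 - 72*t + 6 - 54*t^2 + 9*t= -54*t^2 - 63*t - 18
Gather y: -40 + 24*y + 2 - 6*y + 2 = 18*y - 36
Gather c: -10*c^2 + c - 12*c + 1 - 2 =-10*c^2 - 11*c - 1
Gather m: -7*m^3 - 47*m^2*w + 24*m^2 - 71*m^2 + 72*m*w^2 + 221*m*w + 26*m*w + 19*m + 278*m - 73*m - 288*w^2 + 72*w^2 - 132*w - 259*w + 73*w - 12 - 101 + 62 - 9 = -7*m^3 + m^2*(-47*w - 47) + m*(72*w^2 + 247*w + 224) - 216*w^2 - 318*w - 60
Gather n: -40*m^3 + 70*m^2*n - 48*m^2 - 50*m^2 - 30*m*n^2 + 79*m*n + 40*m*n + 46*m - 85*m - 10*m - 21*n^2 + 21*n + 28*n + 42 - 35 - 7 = -40*m^3 - 98*m^2 - 49*m + n^2*(-30*m - 21) + n*(70*m^2 + 119*m + 49)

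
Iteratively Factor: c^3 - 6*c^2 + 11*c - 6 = (c - 2)*(c^2 - 4*c + 3) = (c - 3)*(c - 2)*(c - 1)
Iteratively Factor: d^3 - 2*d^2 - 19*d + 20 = (d + 4)*(d^2 - 6*d + 5) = (d - 5)*(d + 4)*(d - 1)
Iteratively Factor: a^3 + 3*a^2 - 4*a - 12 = (a - 2)*(a^2 + 5*a + 6) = (a - 2)*(a + 3)*(a + 2)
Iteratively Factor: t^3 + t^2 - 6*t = (t)*(t^2 + t - 6) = t*(t - 2)*(t + 3)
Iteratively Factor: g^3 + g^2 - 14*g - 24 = (g + 3)*(g^2 - 2*g - 8) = (g + 2)*(g + 3)*(g - 4)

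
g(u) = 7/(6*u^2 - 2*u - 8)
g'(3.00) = -0.15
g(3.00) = 0.18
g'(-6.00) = 0.01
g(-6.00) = 0.03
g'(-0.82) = 15.32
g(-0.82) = -3.01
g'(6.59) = -0.01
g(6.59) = 0.03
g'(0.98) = -3.88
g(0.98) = -1.67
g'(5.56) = -0.02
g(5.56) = 0.04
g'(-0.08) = 0.34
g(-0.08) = -0.90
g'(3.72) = -0.07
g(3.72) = 0.10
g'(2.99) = -0.15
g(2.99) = 0.18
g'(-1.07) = 101.95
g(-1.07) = 6.93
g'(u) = 7*(2 - 12*u)/(6*u^2 - 2*u - 8)^2 = 7*(1 - 6*u)/(2*(-3*u^2 + u + 4)^2)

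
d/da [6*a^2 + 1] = 12*a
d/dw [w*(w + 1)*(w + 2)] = 3*w^2 + 6*w + 2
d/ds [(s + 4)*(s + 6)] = 2*s + 10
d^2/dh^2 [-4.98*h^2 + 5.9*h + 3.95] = -9.96000000000000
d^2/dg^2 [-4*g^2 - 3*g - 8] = -8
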